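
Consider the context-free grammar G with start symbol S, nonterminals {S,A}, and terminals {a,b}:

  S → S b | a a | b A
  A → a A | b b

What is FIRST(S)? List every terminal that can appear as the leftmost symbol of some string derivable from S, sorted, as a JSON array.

FIRST iteration:
[1]
  A via A→a A: +{a}
  A via A→b b: +{b}
  S via S→a a: +{a}
  S via S→b A: +{b}
  FIRST(S)={a,b}  FIRST(A)={a,b}
[2] (no change)
  FIRST(S)={a,b}  FIRST(A)={a,b}

FIRST(S) = ["a", "b"]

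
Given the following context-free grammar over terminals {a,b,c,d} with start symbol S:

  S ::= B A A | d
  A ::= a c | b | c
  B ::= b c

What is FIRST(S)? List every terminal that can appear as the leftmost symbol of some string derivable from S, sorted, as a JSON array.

FIRST sets, iterate to fixpoint:
round 1:
  A via A→a c: +{a}
  A via A→b: +{b}
  A via A→c: +{c}
  B via B→b c: +{b}
  S via S→B A A: +{b}
  S via S→d: +{d}
  FIRST[S]={b,d}  FIRST[A]={a,b,c}  FIRST[B]={b}
round 2: done
  FIRST[S]={b,d}  FIRST[A]={a,b,c}  FIRST[B]={b}

FIRST(S) = ["b", "d"]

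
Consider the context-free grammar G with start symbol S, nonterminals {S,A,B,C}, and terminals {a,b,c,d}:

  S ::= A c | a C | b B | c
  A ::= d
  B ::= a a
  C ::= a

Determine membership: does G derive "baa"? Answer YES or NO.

CNF form of G:
  S -> A T1 | T0 C | T2 B | c
  A -> d
  B -> T0 T0
  C -> a
  T0 -> a
  T1 -> c
  T2 -> b

CYK table (by increasing span):
  T[0,0] 'b' = {T2}  orig:{}
  T[1,1] 'a' = {C,T0}  orig:{C}
  T[2,2] 'a' = {C,T0}  orig:{C}
  T[0,1] 'ba' = ∅
  T[1,2] 'aa' = {B,S}
  T[0,2] 'baa' = {S}

S ∈ T[0,2] ⇒ YES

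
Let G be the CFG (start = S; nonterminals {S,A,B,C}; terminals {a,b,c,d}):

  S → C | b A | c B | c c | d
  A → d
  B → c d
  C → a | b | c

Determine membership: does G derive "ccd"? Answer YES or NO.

CNF form of G:
  S -> T0 B | T0 T0 | T2 A | a | b | c | d
  A -> d
  B -> T0 T1
  C -> a | b | c
  T0 -> c
  T1 -> d
  T2 -> b

CYK fill:
  cell(0,0) c: {C,S,T0}  orig:{C,S}
  cell(1,1) c: {C,S,T0}  orig:{C,S}
  cell(2,2) d: {A,S,T1}  orig:{A,S}
  cell(0,1) cc: {S}
  cell(1,2) cd: {B}
  cell(0,2) ccd: {S}

S ∈ T[0,2] ⇒ YES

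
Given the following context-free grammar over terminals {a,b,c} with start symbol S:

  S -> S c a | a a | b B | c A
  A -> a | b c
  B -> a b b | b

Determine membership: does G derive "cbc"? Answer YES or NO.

CNF form of G:
  S -> S X4 | T0 B | T1 A | T2 T2
  A -> T0 T1 | a
  B -> T2 X3 | b
  T0 -> b
  T1 -> c
  T2 -> a
  X3 -> T0 T0
  X4 -> T1 T2

Fill CYK table bottom-up:
  T[0,0] 'c' = {T1}  orig:{}
  T[1,1] 'b' = {B,T0}  orig:{B}
  T[2,2] 'c' = {T1}  orig:{}
  T[0,1] 'cb' = ∅
  T[1,2] 'bc' = {A}
  T[0,2] 'cbc' = {S}

S ∈ T[0,2] ⇒ YES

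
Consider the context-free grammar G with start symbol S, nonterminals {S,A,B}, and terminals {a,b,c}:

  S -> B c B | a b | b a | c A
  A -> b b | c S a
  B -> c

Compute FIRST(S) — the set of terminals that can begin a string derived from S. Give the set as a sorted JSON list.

Compute FIRST by fixpoint:
[1]
  A via A→b b: +{b}
  A via A→c S a: +{c}
  B via B→c: +{c}
  S via S→B c B: +{c}
  S via S→a b: +{a}
  S via S→b a: +{b}
  S: {a,b,c}  A: {b,c}  B: {c}
[2] done
  S: {a,b,c}  A: {b,c}  B: {c}

FIRST(S) = ["a", "b", "c"]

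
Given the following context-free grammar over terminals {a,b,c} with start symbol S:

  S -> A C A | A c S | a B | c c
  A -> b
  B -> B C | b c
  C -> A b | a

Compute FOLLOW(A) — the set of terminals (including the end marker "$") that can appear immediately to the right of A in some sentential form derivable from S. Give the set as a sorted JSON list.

Compute FIRST by fixpoint:
[1]
  A via A→b: +{b}
  B via B→b c: +{b}
  C via C→A b: +{b}
  C via C→a: +{a}
  S via S→A C A: +{b}
  S via S→a B: +{a}
  S via S→c c: +{c}
  FIRST[S]={a,b,c}  FIRST[A]={b}  FIRST[B]={b}  FIRST[C]={a,b}
[2] done
  FIRST[S]={a,b,c}  FIRST[A]={b}  FIRST[B]={b}  FIRST[C]={a,b}

Compute FOLLOW by fixpoint:
seed FOLLOW(S) with $
[1]
  B→B C: FOLLOW(B) ⊇ FIRST(C) = {a,b}; new: +{a,b}
  B→B C: FOLLOW(C) ⊇ FOLLOW(B) ⊇ {a,b}; new: +{a,b}
  C→A b: FOLLOW(A) ⊇ FIRST(b) = {b}; new: +{b}
  S→A C A: FOLLOW(A) ⊇ FIRST(C) = {a,b}; new: +{a}
  S→A C A: FOLLOW(A) ⊇ FOLLOW(S) ⊇ {$}; new: +{$}
  S→A c S: FOLLOW(A) ⊇ FIRST(c) = {c}; new: +{c}
  S→a B: FOLLOW(B) ⊇ FOLLOW(S) ⊇ {$}; new: +{$}
  FOLLOW[S]={$}  FOLLOW[A]={$,a,b,c}  FOLLOW[B]={$,a,b}  FOLLOW[C]={a,b}
[2]
  B→B C: FOLLOW(C) ⊇ FOLLOW(B) ⊇ {$,a,b}; new: +{$}
  FOLLOW[S]={$}  FOLLOW[A]={$,a,b,c}  FOLLOW[B]={$,a,b}  FOLLOW[C]={$,a,b}
[3] (stable)
  FOLLOW[S]={$}  FOLLOW[A]={$,a,b,c}  FOLLOW[B]={$,a,b}  FOLLOW[C]={$,a,b}

FOLLOW(A) = ["$", "a", "b", "c"]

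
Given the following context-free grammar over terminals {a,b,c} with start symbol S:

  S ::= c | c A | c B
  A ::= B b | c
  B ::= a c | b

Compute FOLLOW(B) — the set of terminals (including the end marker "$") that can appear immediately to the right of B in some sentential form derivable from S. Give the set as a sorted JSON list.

Compute FIRST by fixpoint:
round 1:
  A via A→c: +{c}
  B via B→a c: +{a}
  B via B→b: +{b}
  S via S→c: +{c}
  FIRST(S)={c}  FIRST(A)={c}  FIRST(B)={a,b}
round 2:
  A via A→B b: +{a,b}
  FIRST(S)={c}  FIRST(A)={a,b,c}  FIRST(B)={a,b}
round 3: — fixpoint
  FIRST(S)={c}  FIRST(A)={a,b,c}  FIRST(B)={a,b}

FOLLOW iteration:
seed FOLLOW(S) with $
[1]
  A→B b: FOLLOW(B) ⊇ FIRST(b) = {b}; new: +{b}
  S→c A: FOLLOW(A) ⊇ FOLLOW(S) ⊇ {$}; new: +{$}
  S→c B: FOLLOW(B) ⊇ FOLLOW(S) ⊇ {$}; new: +{$}
  FOLLOW(S)={$}  FOLLOW(A)={$}  FOLLOW(B)={$,b}
[2] — fixpoint
  FOLLOW(S)={$}  FOLLOW(A)={$}  FOLLOW(B)={$,b}

FOLLOW(B) = ["$", "b"]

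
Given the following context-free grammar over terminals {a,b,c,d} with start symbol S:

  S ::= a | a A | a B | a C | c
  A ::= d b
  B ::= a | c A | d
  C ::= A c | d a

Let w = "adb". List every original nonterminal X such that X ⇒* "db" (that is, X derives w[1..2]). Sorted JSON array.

CNF form of G:
  S -> T3 A | T3 B | T3 C | a | c
  A -> T0 T1
  B -> T2 A | a | d
  C -> A T2 | T0 T3
  T0 -> d
  T1 -> b
  T2 -> c
  T3 -> a

CYK fill (cells [i..j] with 1 ≤ i ≤ j ≤ 2 only):
  T[1,1] 'd' = {B,T0}  orig:{B}
  T[2,2] 'b' = {T1}  orig:{}
  T[1,2] 'db' = {A}

Original NTs in T[1,2] deriving "db": ["A"]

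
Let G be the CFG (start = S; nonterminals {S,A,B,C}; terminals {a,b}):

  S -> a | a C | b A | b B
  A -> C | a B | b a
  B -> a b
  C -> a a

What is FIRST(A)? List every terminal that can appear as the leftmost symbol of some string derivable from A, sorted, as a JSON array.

FIRST iteration:
pass 1:
  A via A→a B: +{a}
  A via A→b a: +{b}
  B via B→a b: +{a}
  C via C→a a: +{a}
  S via S→a: +{a}
  S via S→b A: +{b}
  FIRST(S)={a,b}  FIRST(A)={a,b}  FIRST(B)={a}  FIRST(C)={a}
pass 2: (stable)
  FIRST(S)={a,b}  FIRST(A)={a,b}  FIRST(B)={a}  FIRST(C)={a}

FIRST(A) = ["a", "b"]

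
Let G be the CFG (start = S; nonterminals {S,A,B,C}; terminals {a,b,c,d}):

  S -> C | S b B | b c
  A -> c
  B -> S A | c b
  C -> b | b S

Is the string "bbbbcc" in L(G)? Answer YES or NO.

CNF form of G:
  S -> S X2 | T1 S | T1 T0 | b
  A -> c
  B -> S A | T0 T1
  C -> T1 S | b
  T0 -> c
  T1 -> b
  X2 -> T1 B

CYK table (by increasing span):
  [0..0]={C,S,T1}  "b"  orig:{C,S}
  [1..1]={C,S,T1}  "b"  orig:{C,S}
  [2..2]={C,S,T1}  "b"  orig:{C,S}
  [3..3]={C,S,T1}  "b"  orig:{C,S}
  [4..4]={A,T0}  "c"  orig:{A}
  [5..5]={A,T0}  "c"  orig:{A}
  [0..1]={C,S}  "bb"
  [1..2]={C,S}  "bb"
  [2..3]={C,S}  "bb"
  [3..4]={B,S}  "bc"
  [4..5]=∅  "cc"
  [0..2]={C,S}  "bbb"
  [1..3]={C,S}  "bbb"
  [2..4]={B,C,S,X2}  "bbc"  orig:{B,C,S}
  [3..5]={B}  "bcc"
  [0..3]={C,S}  "bbbb"
  [1..4]={B,C,S,X2}  "bbbc"  orig:{B,C,S}
  [2..5]={B,X2}  "bbcc"  orig:{B}
  [0..4]={B,C,S,X2}  "bbbbc"  orig:{B,C,S}
  [1..5]={B,S,X2}  "bbbcc"  orig:{B,S}
  [0..5]={B,C,S,X2}  "bbbbcc"  orig:{B,C,S}

S ∈ T[0,5] ⇒ YES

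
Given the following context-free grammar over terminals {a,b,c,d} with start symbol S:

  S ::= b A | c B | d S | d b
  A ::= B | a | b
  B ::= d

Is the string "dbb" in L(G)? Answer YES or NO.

Convert to CNF:
  S -> T0 A | T1 B | T2 S | T2 T0
  A -> a | b | d
  B -> d
  T0 -> b
  T1 -> c
  T2 -> d

CYK fill:
  T[0,0] 'd' = {A,B,T2}  orig:{A,B}
  T[1,1] 'b' = {A,T0}  orig:{A}
  T[2,2] 'b' = {A,T0}  orig:{A}
  T[0,1] 'db' = {S}
  T[1,2] 'bb' = {S}
  T[0,2] 'dbb' = {S}

S ∈ T[0,2] ⇒ YES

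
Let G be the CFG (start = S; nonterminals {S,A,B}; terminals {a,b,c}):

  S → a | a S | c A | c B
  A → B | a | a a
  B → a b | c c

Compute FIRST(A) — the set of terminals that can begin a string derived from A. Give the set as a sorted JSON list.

Compute FIRST by fixpoint:
pass 1:
  A via A→a: +{a}
  B via B→a b: +{a}
  B via B→c c: +{c}
  S via S→a: +{a}
  S via S→c A: +{c}
  FIRST(S)={a,c}  FIRST(A)={a}  FIRST(B)={a,c}
pass 2:
  A via A→B: +{c}
  FIRST(S)={a,c}  FIRST(A)={a,c}  FIRST(B)={a,c}
pass 3: (no change)
  FIRST(S)={a,c}  FIRST(A)={a,c}  FIRST(B)={a,c}

FIRST(A) = ["a", "c"]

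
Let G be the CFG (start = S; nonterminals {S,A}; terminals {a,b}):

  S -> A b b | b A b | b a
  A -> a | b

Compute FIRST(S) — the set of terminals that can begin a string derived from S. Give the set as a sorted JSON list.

FIRST sets, iterate to fixpoint:
pass 1:
  A via A→a: +{a}
  A via A→b: +{b}
  S via S→A b b: +{a,b}
  FIRST(S)={a,b}  FIRST(A)={a,b}
pass 2: done
  FIRST(S)={a,b}  FIRST(A)={a,b}

FIRST(S) = ["a", "b"]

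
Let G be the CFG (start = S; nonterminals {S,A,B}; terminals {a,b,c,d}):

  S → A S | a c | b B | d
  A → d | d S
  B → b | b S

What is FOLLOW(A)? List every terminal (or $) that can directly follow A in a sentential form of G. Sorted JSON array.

FIRST sets, iterate to fixpoint:
pass 1:
  A via A→d: +{d}
  B via B→b: +{b}
  S via S→A S: +{d}
  S via S→a c: +{a}
  S via S→b B: +{b}
  FIRST(S)={a,b,d}  FIRST(A)={d}  FIRST(B)={b}
pass 2: — fixpoint
  FIRST(S)={a,b,d}  FIRST(A)={d}  FIRST(B)={b}

FOLLOW iteration:
FOLLOW(S) := {$}
round 1:
  S→A S: FOLLOW(A) ⊇ FIRST(S) = {a,b,d}; new: +{a,b,d}
  S→b B: FOLLOW(B) ⊇ FOLLOW(S) ⊇ {$}; new: +{$}
  FOLLOW(S)={$}  FOLLOW(A)={a,b,d}  FOLLOW(B)={$}
round 2:
  A→d S: FOLLOW(S) ⊇ FOLLOW(A) ⊇ {a,b,d}; new: +{a,b,d}
  S→b B: FOLLOW(B) ⊇ FOLLOW(S) ⊇ {$,a,b,d}; new: +{a,b,d}
  FOLLOW(S)={$,a,b,d}  FOLLOW(A)={a,b,d}  FOLLOW(B)={$,a,b,d}
round 3: done
  FOLLOW(S)={$,a,b,d}  FOLLOW(A)={a,b,d}  FOLLOW(B)={$,a,b,d}

FOLLOW(A) = ["a", "b", "d"]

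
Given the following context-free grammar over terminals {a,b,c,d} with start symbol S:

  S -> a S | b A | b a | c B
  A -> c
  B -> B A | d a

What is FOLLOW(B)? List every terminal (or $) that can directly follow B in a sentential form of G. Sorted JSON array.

FIRST sets, iterate to fixpoint:
pass 1:
  A via A→c: +{c}
  B via B→d a: +{d}
  S via S→a S: +{a}
  S via S→b A: +{b}
  S via S→c B: +{c}
  FIRST[S]={a,b,c}  FIRST[A]={c}  FIRST[B]={d}
pass 2: (no change)
  FIRST[S]={a,b,c}  FIRST[A]={c}  FIRST[B]={d}

FOLLOW iteration:
FOLLOW(S) := {$}
round 1:
  B→B A: FOLLOW(B) ⊇ FIRST(A) = {c}; new: +{c}
  B→B A: FOLLOW(A) ⊇ FOLLOW(B) ⊇ {c}; new: +{c}
  S→b A: FOLLOW(A) ⊇ FOLLOW(S) ⊇ {$}; new: +{$}
  S→c B: FOLLOW(B) ⊇ FOLLOW(S) ⊇ {$}; new: +{$}
  FOLLOW(S)={$}  FOLLOW(A)={$,c}  FOLLOW(B)={$,c}
round 2: — fixpoint
  FOLLOW(S)={$}  FOLLOW(A)={$,c}  FOLLOW(B)={$,c}

FOLLOW(B) = ["$", "c"]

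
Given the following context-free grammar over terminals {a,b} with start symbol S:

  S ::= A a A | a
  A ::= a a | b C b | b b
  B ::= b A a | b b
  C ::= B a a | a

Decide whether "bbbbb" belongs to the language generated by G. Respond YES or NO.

Convert to CNF:
  S -> A X5 | a
  A -> T0 T0 | T1 T1 | T1 X2
  B -> T1 T1 | T1 X3
  C -> B X4 | a
  T0 -> a
  T1 -> b
  X2 -> C T1
  X3 -> A T0
  X4 -> T0 T0
  X5 -> T0 A

CYK fill:
  T[0,0] 'b' = {T1}  orig:{}
  T[1,1] 'b' = {T1}  orig:{}
  T[2,2] 'b' = {T1}  orig:{}
  T[3,3] 'b' = {T1}  orig:{}
  T[4,4] 'b' = {T1}  orig:{}
  T[0,1] 'bb' = {A,B}
  T[1,2] 'bb' = {A,B}
  T[2,3] 'bb' = {A,B}
  T[3,4] 'bb' = {A,B}
  T[0,2] 'bbb' = ∅
  T[1,3] 'bbb' = ∅
  T[2,4] 'bbb' = ∅
  T[0,3] 'bbbb' = ∅
  T[1,4] 'bbbb' = ∅
  T[0,4] 'bbbbb' = ∅

S ∉ T[0,4] ⇒ NO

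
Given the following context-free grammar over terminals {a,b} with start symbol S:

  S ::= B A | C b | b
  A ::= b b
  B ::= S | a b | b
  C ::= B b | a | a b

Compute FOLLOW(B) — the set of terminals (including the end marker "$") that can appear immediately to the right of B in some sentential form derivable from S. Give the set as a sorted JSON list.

Compute FIRST by fixpoint:
[1]
  A via A→b b: +{b}
  B via B→a b: +{a}
  B via B→b: +{b}
  C via C→B b: +{a,b}
  S via S→B A: +{a,b}
  S: {a,b}  A: {b}  B: {a,b}  C: {a,b}
[2] done
  S: {a,b}  A: {b}  B: {a,b}  C: {a,b}

Compute FOLLOW by fixpoint:
FOLLOW(S) := {$}
[1]
  C→B b: FOLLOW(B) ⊇ FIRST(b) = {b}; new: +{b}
  S→B A: FOLLOW(A) ⊇ FOLLOW(S) ⊇ {$}; new: +{$}
  S→C b: FOLLOW(C) ⊇ FIRST(b) = {b}; new: +{b}
  FOLLOW[S]={$}  FOLLOW[A]={$}  FOLLOW[B]={b}  FOLLOW[C]={b}
[2]
  B→S: FOLLOW(S) ⊇ FOLLOW(B) ⊇ {b}; new: +{b}
  S→B A: FOLLOW(A) ⊇ FOLLOW(S) ⊇ {$,b}; new: +{b}
  FOLLOW[S]={$,b}  FOLLOW[A]={$,b}  FOLLOW[B]={b}  FOLLOW[C]={b}
[3] (no change)
  FOLLOW[S]={$,b}  FOLLOW[A]={$,b}  FOLLOW[B]={b}  FOLLOW[C]={b}

FOLLOW(B) = ["b"]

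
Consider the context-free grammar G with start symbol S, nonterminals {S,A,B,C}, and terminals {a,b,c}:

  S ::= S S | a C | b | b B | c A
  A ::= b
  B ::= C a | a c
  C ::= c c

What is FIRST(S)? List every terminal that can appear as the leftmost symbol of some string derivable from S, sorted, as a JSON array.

FIRST sets, iterate to fixpoint:
round 1:
  A via A→b: +{b}
  B via B→a c: +{a}
  C via C→c c: +{c}
  S via S→a C: +{a}
  S via S→b: +{b}
  S via S→c A: +{c}
  FIRST[S]={a,b,c}  FIRST[A]={b}  FIRST[B]={a}  FIRST[C]={c}
round 2:
  B via B→C a: +{c}
  FIRST[S]={a,b,c}  FIRST[A]={b}  FIRST[B]={a,c}  FIRST[C]={c}
round 3: done
  FIRST[S]={a,b,c}  FIRST[A]={b}  FIRST[B]={a,c}  FIRST[C]={c}

FIRST(S) = ["a", "b", "c"]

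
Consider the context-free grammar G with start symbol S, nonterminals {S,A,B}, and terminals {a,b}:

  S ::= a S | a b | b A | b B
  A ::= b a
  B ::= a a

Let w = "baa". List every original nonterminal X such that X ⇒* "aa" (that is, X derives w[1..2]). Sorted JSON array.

CNF form of G:
  S -> T0 A | T0 B | T1 S | T1 T0
  A -> T0 T1
  B -> T1 T1
  T0 -> b
  T1 -> a

CYK table (by increasing span) (cells [i..j] with 1 ≤ i ≤ j ≤ 2 only):
  cell(1,1) a: {T1}  orig:{}
  cell(2,2) a: {T1}  orig:{}
  cell(1,2) aa: {B}

Original NTs in T[1,2] deriving "aa": ["B"]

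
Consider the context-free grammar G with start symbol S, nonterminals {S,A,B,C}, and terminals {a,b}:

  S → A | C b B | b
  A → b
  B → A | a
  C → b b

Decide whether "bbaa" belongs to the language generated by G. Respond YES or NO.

Convert to CNF:
  S -> C X1 | b
  A -> b
  B -> a | b
  C -> T0 T0
  T0 -> b
  X1 -> T0 B

CYK table (by increasing span):
  [0..0]={A,B,S,T0}  "b"  orig:{A,B,S}
  [1..1]={A,B,S,T0}  "b"  orig:{A,B,S}
  [2..2]={B}  "a"
  [3..3]={B}  "a"
  [0..1]={C,X1}  "bb"  orig:{C}
  [1..2]={X1}  "ba"  orig:{}
  [2..3]=∅  "aa"
  [0..2]=∅  "bba"
  [1..3]=∅  "baa"
  [0..3]=∅  "bbaa"

S ∉ T[0,3] ⇒ NO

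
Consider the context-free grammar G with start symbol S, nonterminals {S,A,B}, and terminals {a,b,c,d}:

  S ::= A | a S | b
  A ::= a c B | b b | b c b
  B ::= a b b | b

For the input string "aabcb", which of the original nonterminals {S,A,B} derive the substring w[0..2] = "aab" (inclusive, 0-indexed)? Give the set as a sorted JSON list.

Convert to CNF:
  S -> T0 S | T0 X6 | T2 T2 | T2 X7 | b
  A -> T0 X3 | T2 T2 | T2 X4
  B -> T0 X5 | b
  T0 -> a
  T1 -> c
  T2 -> b
  X3 -> T1 B
  X4 -> T1 T2
  X5 -> T2 T2
  X6 -> T1 B
  X7 -> T1 T2

CYK table (by increasing span) (cells [i..j] with 0 ≤ i ≤ j ≤ 2 only):
  cell(0,0) a: {T0}  orig:{}
  cell(1,1) a: {T0}  orig:{}
  cell(2,2) b: {B,S,T2}  orig:{B,S}
  cell(0,1) aa: ∅
  cell(1,2) ab: {S}
  cell(0,2) aab: {S}

Original NTs in T[0,2] deriving "aab": ["S"]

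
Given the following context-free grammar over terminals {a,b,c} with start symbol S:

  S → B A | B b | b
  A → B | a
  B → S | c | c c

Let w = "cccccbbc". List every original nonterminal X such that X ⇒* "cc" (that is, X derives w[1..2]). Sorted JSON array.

CNF form of G:
  S -> B A | B T0 | b
  A -> B A | B T0 | T1 T1 | a | b | c
  B -> B A | B T0 | T1 T1 | b | c
  T0 -> b
  T1 -> c

CYK fill, restricted to cells inside w[1..2]:
  cell(1,1) c: {A,B,T1}  orig:{A,B}
  cell(2,2) c: {A,B,T1}  orig:{A,B}
  cell(1,2) cc: {A,B,S}

Original NTs in T[1,2] deriving "cc": ["A", "B", "S"]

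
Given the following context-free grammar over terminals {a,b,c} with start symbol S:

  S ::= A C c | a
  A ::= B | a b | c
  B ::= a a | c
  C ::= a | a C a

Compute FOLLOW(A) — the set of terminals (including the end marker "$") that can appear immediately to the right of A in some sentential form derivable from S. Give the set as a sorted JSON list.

Compute FIRST by fixpoint:
pass 1:
  A via A→a b: +{a}
  A via A→c: +{c}
  B via B→a a: +{a}
  B via B→c: +{c}
  C via C→a: +{a}
  S via S→A C c: +{a,c}
  FIRST[S]={a,c}  FIRST[A]={a,c}  FIRST[B]={a,c}  FIRST[C]={a}
pass 2: (stable)
  FIRST[S]={a,c}  FIRST[A]={a,c}  FIRST[B]={a,c}  FIRST[C]={a}

FOLLOW sets:
FOLLOW(S) := {$}
pass 1:
  C→a C a: FOLLOW(C) ⊇ FIRST(a) = {a}; new: +{a}
  S→A C c: FOLLOW(A) ⊇ FIRST(C) = {a}; new: +{a}
  S→A C c: FOLLOW(C) ⊇ FIRST(c) = {c}; new: +{c}
  S: {$}  A: {a}  B: {}  C: {a,c}
pass 2:
  A→B: FOLLOW(B) ⊇ FOLLOW(A) ⊇ {a}; new: +{a}
  S: {$}  A: {a}  B: {a}  C: {a,c}
pass 3: done
  S: {$}  A: {a}  B: {a}  C: {a,c}

FOLLOW(A) = ["a"]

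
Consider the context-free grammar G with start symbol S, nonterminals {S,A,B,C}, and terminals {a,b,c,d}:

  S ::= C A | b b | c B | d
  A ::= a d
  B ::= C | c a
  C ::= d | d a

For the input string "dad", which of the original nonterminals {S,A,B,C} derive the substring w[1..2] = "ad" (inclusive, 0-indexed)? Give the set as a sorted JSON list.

Convert to CNF:
  S -> C A | T2 B | T3 T3 | d
  A -> T0 T1
  B -> T1 T0 | T2 T0 | d
  C -> T1 T0 | d
  T0 -> a
  T1 -> d
  T2 -> c
  T3 -> b

CYK fill (cells [i..j] with 1 ≤ i ≤ j ≤ 2 only):
  [1..1]={T0}  "a"  orig:{}
  [2..2]={B,C,S,T1}  "d"  orig:{B,C,S}
  [1..2]={A}  "ad"

Original NTs in T[1,2] deriving "ad": ["A"]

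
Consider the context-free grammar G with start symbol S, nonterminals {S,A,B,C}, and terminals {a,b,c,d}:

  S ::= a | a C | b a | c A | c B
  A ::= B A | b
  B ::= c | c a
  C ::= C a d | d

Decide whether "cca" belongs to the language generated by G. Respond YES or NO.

CNF form of G:
  S -> T0 A | T0 B | T1 C | T3 T1 | a
  A -> B A | b
  B -> T0 T1 | c
  C -> C X4 | d
  T0 -> c
  T1 -> a
  T2 -> d
  T3 -> b
  X4 -> T1 T2

Fill CYK table bottom-up:
  cell(0,0) c: {B,T0}  orig:{B}
  cell(1,1) c: {B,T0}  orig:{B}
  cell(2,2) a: {S,T1}  orig:{S}
  cell(0,1) cc: {S}
  cell(1,2) ca: {B}
  cell(0,2) cca: {S}

S ∈ T[0,2] ⇒ YES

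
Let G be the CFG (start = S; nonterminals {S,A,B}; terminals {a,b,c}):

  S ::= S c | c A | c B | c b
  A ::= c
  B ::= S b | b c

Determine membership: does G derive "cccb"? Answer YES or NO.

CNF form of G:
  S -> S T1 | T1 A | T1 B | T1 T0
  A -> c
  B -> S T0 | T0 T1
  T0 -> b
  T1 -> c

Fill CYK table bottom-up:
  cell(0,0) c: {A,T1}  orig:{A}
  cell(1,1) c: {A,T1}  orig:{A}
  cell(2,2) c: {A,T1}  orig:{A}
  cell(3,3) b: {T0}  orig:{}
  cell(0,1) cc: {S}
  cell(1,2) cc: {S}
  cell(2,3) cb: {S}
  cell(0,2) ccc: {S}
  cell(1,3) ccb: {B}
  cell(0,3) cccb: {B,S}

S ∈ T[0,3] ⇒ YES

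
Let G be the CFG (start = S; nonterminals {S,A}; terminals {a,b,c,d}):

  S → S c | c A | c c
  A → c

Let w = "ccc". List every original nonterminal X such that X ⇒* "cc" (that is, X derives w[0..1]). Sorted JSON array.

CNF form of G:
  S -> S T0 | T0 A | T0 T0
  A -> c
  T0 -> c

CYK table (by increasing span) (cells [i..j] with 0 ≤ i ≤ j ≤ 1 only):
  [0..0]={A,T0}  "c"  orig:{A}
  [1..1]={A,T0}  "c"  orig:{A}
  [0..1]={S}  "cc"

Original NTs in T[0,1] deriving "cc": ["S"]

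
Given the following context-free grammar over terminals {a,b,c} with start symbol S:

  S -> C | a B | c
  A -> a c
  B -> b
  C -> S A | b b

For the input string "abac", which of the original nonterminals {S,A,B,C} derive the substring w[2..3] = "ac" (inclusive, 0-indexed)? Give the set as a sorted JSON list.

Convert to CNF:
  S -> S A | T0 B | T2 T2 | c
  A -> T0 T1
  B -> b
  C -> S A | T2 T2
  T0 -> a
  T1 -> c
  T2 -> b

Fill CYK table bottom-up — only the sub-triangle for w[2..3]:
  cell(2,2) a: {T0}  orig:{}
  cell(3,3) c: {S,T1}  orig:{S}
  cell(2,3) ac: {A}

Original NTs in T[2,3] deriving "ac": ["A"]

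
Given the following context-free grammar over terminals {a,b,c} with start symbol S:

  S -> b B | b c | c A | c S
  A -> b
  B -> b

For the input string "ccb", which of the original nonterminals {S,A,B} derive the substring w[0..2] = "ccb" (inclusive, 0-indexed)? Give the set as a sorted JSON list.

Convert to CNF:
  S -> T0 B | T0 T1 | T1 A | T1 S
  A -> b
  B -> b
  T0 -> b
  T1 -> c

CYK table (by increasing span) (cells [i..j] with 0 ≤ i ≤ j ≤ 2 only):
  cell(0,0) c: {T1}  orig:{}
  cell(1,1) c: {T1}  orig:{}
  cell(2,2) b: {A,B,T0}  orig:{A,B}
  cell(0,1) cc: ∅
  cell(1,2) cb: {S}
  cell(0,2) ccb: {S}

Original NTs in T[0,2] deriving "ccb": ["S"]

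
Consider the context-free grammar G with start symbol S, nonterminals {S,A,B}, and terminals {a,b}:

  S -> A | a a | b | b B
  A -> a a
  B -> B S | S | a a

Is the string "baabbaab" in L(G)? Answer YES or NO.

Convert to CNF:
  S -> T0 T0 | T1 B | b
  A -> T0 T0
  B -> B S | T0 T0 | T1 B | b
  T0 -> a
  T1 -> b

Fill CYK table bottom-up:
  T[0,0] 'b' = {B,S,T1}  orig:{B,S}
  T[1,1] 'a' = {T0}  orig:{}
  T[2,2] 'a' = {T0}  orig:{}
  T[3,3] 'b' = {B,S,T1}  orig:{B,S}
  T[4,4] 'b' = {B,S,T1}  orig:{B,S}
  T[5,5] 'a' = {T0}  orig:{}
  T[6,6] 'a' = {T0}  orig:{}
  T[7,7] 'b' = {B,S,T1}  orig:{B,S}
  T[0,1] 'ba' = ∅
  T[1,2] 'aa' = {A,B,S}
  T[2,3] 'ab' = ∅
  T[3,4] 'bb' = {B,S}
  T[4,5] 'ba' = ∅
  T[5,6] 'aa' = {A,B,S}
  T[6,7] 'ab' = ∅
  T[0,2] 'baa' = {B,S}
  T[1,3] 'aab' = {B}
  T[2,4] 'abb' = ∅
  T[3,5] 'bba' = ∅
  T[4,6] 'baa' = {B,S}
  T[5,7] 'aab' = {B}
  T[0,3] 'baab' = {B,S}
  T[1,4] 'aabb' = {B}
  T[2,5] 'abba' = ∅
  T[3,6] 'bbaa' = {B,S}
  T[4,7] 'baab' = {B,S}
  T[0,4] 'baabb' = {B,S}
  T[1,5] 'aabba' = ∅
  T[2,6] 'abbaa' = ∅
  T[3,7] 'bbaab' = {B,S}
  T[0,5] 'baabba' = ∅
  T[1,6] 'aabbaa' = {B}
  T[2,7] 'abbaab' = ∅
  T[0,6] 'baabbaa' = {B,S}
  T[1,7] 'aabbaab' = {B}
  T[0,7] 'baabbaab' = {B,S}

S ∈ T[0,7] ⇒ YES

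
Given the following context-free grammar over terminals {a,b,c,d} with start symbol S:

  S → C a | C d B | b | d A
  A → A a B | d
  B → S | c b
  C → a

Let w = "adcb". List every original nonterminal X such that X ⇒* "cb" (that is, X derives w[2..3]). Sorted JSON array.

CNF form of G:
  S -> C T0 | C X6 | T1 A | b
  A -> A X4 | d
  B -> C T0 | C X5 | T1 A | T2 T3 | b
  C -> a
  T0 -> a
  T1 -> d
  T2 -> c
  T3 -> b
  X4 -> T0 B
  X5 -> T1 B
  X6 -> T1 B

CYK fill — only the sub-triangle for w[2..3]:
  [2..2]={T2}  "c"  orig:{}
  [3..3]={B,S,T3}  "b"  orig:{B,S}
  [2..3]={B}  "cb"

Original NTs in T[2,3] deriving "cb": ["B"]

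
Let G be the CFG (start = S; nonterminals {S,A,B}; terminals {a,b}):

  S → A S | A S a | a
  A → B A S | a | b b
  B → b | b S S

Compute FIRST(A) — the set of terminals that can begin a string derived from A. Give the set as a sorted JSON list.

FIRST sets, iterate to fixpoint:
round 1:
  A via A→a: +{a}
  A via A→b b: +{b}
  B via B→b: +{b}
  S via S→A S: +{a,b}
  FIRST[S]={a,b}  FIRST[A]={a,b}  FIRST[B]={b}
round 2: — fixpoint
  FIRST[S]={a,b}  FIRST[A]={a,b}  FIRST[B]={b}

FIRST(A) = ["a", "b"]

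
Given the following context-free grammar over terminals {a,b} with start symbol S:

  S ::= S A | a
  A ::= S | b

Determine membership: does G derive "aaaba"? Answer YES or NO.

Convert to CNF:
  S -> S A | a
  A -> S A | a | b

Fill CYK table bottom-up:
  T[0,0] 'a' = {A,S}
  T[1,1] 'a' = {A,S}
  T[2,2] 'a' = {A,S}
  T[3,3] 'b' = {A}
  T[4,4] 'a' = {A,S}
  T[0,1] 'aa' = {A,S}
  T[1,2] 'aa' = {A,S}
  T[2,3] 'ab' = {A,S}
  T[3,4] 'ba' = ∅
  T[0,2] 'aaa' = {A,S}
  T[1,3] 'aab' = {A,S}
  T[2,4] 'aba' = {A,S}
  T[0,3] 'aaab' = {A,S}
  T[1,4] 'aaba' = {A,S}
  T[0,4] 'aaaba' = {A,S}

S ∈ T[0,4] ⇒ YES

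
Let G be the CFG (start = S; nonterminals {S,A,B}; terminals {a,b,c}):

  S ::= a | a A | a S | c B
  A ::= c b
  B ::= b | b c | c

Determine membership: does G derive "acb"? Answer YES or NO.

CNF form of G:
  S -> T0 B | T2 A | T2 S | a
  A -> T0 T1
  B -> T1 T0 | b | c
  T0 -> c
  T1 -> b
  T2 -> a

CYK table (by increasing span):
  [0..0]={S,T2}  "a"  orig:{S}
  [1..1]={B,T0}  "c"  orig:{B}
  [2..2]={B,T1}  "b"  orig:{B}
  [0..1]=∅  "ac"
  [1..2]={A,S}  "cb"
  [0..2]={S}  "acb"

S ∈ T[0,2] ⇒ YES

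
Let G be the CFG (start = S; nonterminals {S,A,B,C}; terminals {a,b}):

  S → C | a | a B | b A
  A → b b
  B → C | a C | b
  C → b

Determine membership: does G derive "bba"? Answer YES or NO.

Convert to CNF:
  S -> T0 A | T1 B | a | b
  A -> T0 T0
  B -> T1 C | b
  C -> b
  T0 -> b
  T1 -> a

Fill CYK table bottom-up:
  T[0,0] 'b' = {B,C,S,T0}  orig:{B,C,S}
  T[1,1] 'b' = {B,C,S,T0}  orig:{B,C,S}
  T[2,2] 'a' = {S,T1}  orig:{S}
  T[0,1] 'bb' = {A}
  T[1,2] 'ba' = ∅
  T[0,2] 'bba' = ∅

S ∉ T[0,2] ⇒ NO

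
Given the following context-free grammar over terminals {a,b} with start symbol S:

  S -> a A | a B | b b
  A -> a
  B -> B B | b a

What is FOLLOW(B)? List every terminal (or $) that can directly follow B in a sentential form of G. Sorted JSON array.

FIRST sets, iterate to fixpoint:
iter 1:
  A via A→a: +{a}
  B via B→b a: +{b}
  S via S→a A: +{a}
  S via S→b b: +{b}
  FIRST[S]={a,b}  FIRST[A]={a}  FIRST[B]={b}
iter 2: (stable)
  FIRST[S]={a,b}  FIRST[A]={a}  FIRST[B]={b}

FOLLOW sets:
initialize: $ ∈ FOLLOW(S)
pass 1:
  B→B B: FOLLOW(B) ⊇ FIRST(B) = {b}; new: +{b}
  S→a A: FOLLOW(A) ⊇ FOLLOW(S) ⊇ {$}; new: +{$}
  S→a B: FOLLOW(B) ⊇ FOLLOW(S) ⊇ {$}; new: +{$}
  FOLLOW[S]={$}  FOLLOW[A]={$}  FOLLOW[B]={$,b}
pass 2: — fixpoint
  FOLLOW[S]={$}  FOLLOW[A]={$}  FOLLOW[B]={$,b}

FOLLOW(B) = ["$", "b"]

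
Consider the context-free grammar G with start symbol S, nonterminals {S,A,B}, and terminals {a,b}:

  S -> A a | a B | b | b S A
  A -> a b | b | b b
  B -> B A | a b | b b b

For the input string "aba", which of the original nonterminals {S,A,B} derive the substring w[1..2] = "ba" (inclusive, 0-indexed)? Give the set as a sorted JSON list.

Convert to CNF:
  S -> A T0 | T0 B | T1 X3 | b
  A -> T0 T1 | T1 T1 | b
  B -> B A | T0 T1 | T1 X2
  T0 -> a
  T1 -> b
  X2 -> T1 T1
  X3 -> S A

CYK fill — only the sub-triangle for w[1..2]:
  T[1,1] 'b' = {A,S,T1}  orig:{A,S}
  T[2,2] 'a' = {T0}  orig:{}
  T[1,2] 'ba' = {S}

Original NTs in T[1,2] deriving "ba": ["S"]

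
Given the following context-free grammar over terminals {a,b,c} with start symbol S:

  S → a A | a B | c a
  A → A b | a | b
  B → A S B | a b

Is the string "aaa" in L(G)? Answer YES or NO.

Convert to CNF:
  S -> T1 A | T1 B | T2 T1
  A -> A T0 | a | b
  B -> A X3 | T1 T0
  T0 -> b
  T1 -> a
  T2 -> c
  X3 -> S B

Fill CYK table bottom-up:
  T[0,0] 'a' = {A,T1}  orig:{A}
  T[1,1] 'a' = {A,T1}  orig:{A}
  T[2,2] 'a' = {A,T1}  orig:{A}
  T[0,1] 'aa' = {S}
  T[1,2] 'aa' = {S}
  T[0,2] 'aaa' = ∅

S ∉ T[0,2] ⇒ NO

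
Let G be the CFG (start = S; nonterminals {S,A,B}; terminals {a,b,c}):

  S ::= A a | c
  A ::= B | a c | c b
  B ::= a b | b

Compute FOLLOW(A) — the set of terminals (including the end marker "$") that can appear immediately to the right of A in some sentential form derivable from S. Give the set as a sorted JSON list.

FIRST sets, iterate to fixpoint:
[1]
  A via A→a c: +{a}
  A via A→c b: +{c}
  B via B→a b: +{a}
  B via B→b: +{b}
  S via S→A a: +{a,c}
  FIRST(S)={a,c}  FIRST(A)={a,c}  FIRST(B)={a,b}
[2]
  A via A→B: +{b}
  S via S→A a: +{b}
  FIRST(S)={a,b,c}  FIRST(A)={a,b,c}  FIRST(B)={a,b}
[3] — fixpoint
  FIRST(S)={a,b,c}  FIRST(A)={a,b,c}  FIRST(B)={a,b}

FOLLOW sets:
seed FOLLOW(S) with $
iter 1:
  S→A a: FOLLOW(A) ⊇ FIRST(a) = {a}; new: +{a}
  FOLLOW[S]={$}  FOLLOW[A]={a}  FOLLOW[B]={}
iter 2:
  A→B: FOLLOW(B) ⊇ FOLLOW(A) ⊇ {a}; new: +{a}
  FOLLOW[S]={$}  FOLLOW[A]={a}  FOLLOW[B]={a}
iter 3: — fixpoint
  FOLLOW[S]={$}  FOLLOW[A]={a}  FOLLOW[B]={a}

FOLLOW(A) = ["a"]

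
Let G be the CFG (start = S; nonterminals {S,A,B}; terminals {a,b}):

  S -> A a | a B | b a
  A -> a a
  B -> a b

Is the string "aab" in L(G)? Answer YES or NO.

CNF form of G:
  S -> A T0 | T0 B | T1 T0
  A -> T0 T0
  B -> T0 T1
  T0 -> a
  T1 -> b

Fill CYK table bottom-up:
  [0..0]={T0}  "a"  orig:{}
  [1..1]={T0}  "a"  orig:{}
  [2..2]={T1}  "b"  orig:{}
  [0..1]={A}  "aa"
  [1..2]={B}  "ab"
  [0..2]={S}  "aab"

S ∈ T[0,2] ⇒ YES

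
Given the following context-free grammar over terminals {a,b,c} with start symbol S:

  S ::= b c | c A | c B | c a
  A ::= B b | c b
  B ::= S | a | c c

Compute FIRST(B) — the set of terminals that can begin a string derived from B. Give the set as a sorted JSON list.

Compute FIRST by fixpoint:
[1]
  A via A→c b: +{c}
  B via B→a: +{a}
  B via B→c c: +{c}
  S via S→b c: +{b}
  S via S→c A: +{c}
  S: {b,c}  A: {c}  B: {a,c}
[2]
  A via A→B b: +{a}
  B via B→S: +{b}
  S: {b,c}  A: {a,c}  B: {a,b,c}
[3]
  A via A→B b: +{b}
  S: {b,c}  A: {a,b,c}  B: {a,b,c}
[4] done
  S: {b,c}  A: {a,b,c}  B: {a,b,c}

FIRST(B) = ["a", "b", "c"]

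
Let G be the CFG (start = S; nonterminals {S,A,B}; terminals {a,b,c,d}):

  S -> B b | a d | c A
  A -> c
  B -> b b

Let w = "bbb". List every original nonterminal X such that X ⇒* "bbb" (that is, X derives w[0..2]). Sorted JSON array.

Convert to CNF:
  S -> B T0 | T1 T2 | T3 A
  A -> c
  B -> T0 T0
  T0 -> b
  T1 -> a
  T2 -> d
  T3 -> c

CYK table (by increasing span) (cells [i..j] with 0 ≤ i ≤ j ≤ 2 only):
  T[0,0] 'b' = {T0}  orig:{}
  T[1,1] 'b' = {T0}  orig:{}
  T[2,2] 'b' = {T0}  orig:{}
  T[0,1] 'bb' = {B}
  T[1,2] 'bb' = {B}
  T[0,2] 'bbb' = {S}

Original NTs in T[0,2] deriving "bbb": ["S"]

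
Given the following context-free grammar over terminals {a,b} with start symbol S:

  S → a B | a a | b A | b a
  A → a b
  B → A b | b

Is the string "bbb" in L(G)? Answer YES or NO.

Convert to CNF:
  S -> T0 B | T0 T0 | T1 A | T1 T0
  A -> T0 T1
  B -> A T1 | b
  T0 -> a
  T1 -> b

CYK table (by increasing span):
  T[0,0] 'b' = {B,T1}  orig:{B}
  T[1,1] 'b' = {B,T1}  orig:{B}
  T[2,2] 'b' = {B,T1}  orig:{B}
  T[0,1] 'bb' = ∅
  T[1,2] 'bb' = ∅
  T[0,2] 'bbb' = ∅

S ∉ T[0,2] ⇒ NO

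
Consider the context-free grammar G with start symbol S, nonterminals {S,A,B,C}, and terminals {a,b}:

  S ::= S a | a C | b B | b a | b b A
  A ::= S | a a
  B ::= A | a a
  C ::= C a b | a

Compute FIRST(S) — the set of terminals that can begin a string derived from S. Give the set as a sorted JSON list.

FIRST sets, iterate to fixpoint:
round 1:
  A via A→a a: +{a}
  B via B→A: +{a}
  C via C→a: +{a}
  S via S→a C: +{a}
  S via S→b B: +{b}
  S: {a,b}  A: {a}  B: {a}  C: {a}
round 2:
  A via A→S: +{b}
  B via B→A: +{b}
  S: {a,b}  A: {a,b}  B: {a,b}  C: {a}
round 3: — fixpoint
  S: {a,b}  A: {a,b}  B: {a,b}  C: {a}

FIRST(S) = ["a", "b"]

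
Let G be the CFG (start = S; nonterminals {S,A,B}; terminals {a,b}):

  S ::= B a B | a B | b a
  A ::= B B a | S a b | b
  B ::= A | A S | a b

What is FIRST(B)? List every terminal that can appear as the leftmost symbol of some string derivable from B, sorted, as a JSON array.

FIRST iteration:
iter 1:
  A via A→b: +{b}
  B via B→A: +{b}
  B via B→a b: +{a}
  S via S→B a B: +{a,b}
  S: {a,b}  A: {b}  B: {a,b}
iter 2:
  A via A→B B a: +{a}
  S: {a,b}  A: {a,b}  B: {a,b}
iter 3: (no change)
  S: {a,b}  A: {a,b}  B: {a,b}

FIRST(B) = ["a", "b"]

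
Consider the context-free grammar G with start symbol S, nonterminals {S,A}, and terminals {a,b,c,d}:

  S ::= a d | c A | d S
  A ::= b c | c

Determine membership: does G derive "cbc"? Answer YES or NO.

CNF form of G:
  S -> T1 A | T2 T3 | T3 S
  A -> T0 T1 | c
  T0 -> b
  T1 -> c
  T2 -> a
  T3 -> d

Fill CYK table bottom-up:
  T[0,0] 'c' = {A,T1}  orig:{A}
  T[1,1] 'b' = {T0}  orig:{}
  T[2,2] 'c' = {A,T1}  orig:{A}
  T[0,1] 'cb' = ∅
  T[1,2] 'bc' = {A}
  T[0,2] 'cbc' = {S}

S ∈ T[0,2] ⇒ YES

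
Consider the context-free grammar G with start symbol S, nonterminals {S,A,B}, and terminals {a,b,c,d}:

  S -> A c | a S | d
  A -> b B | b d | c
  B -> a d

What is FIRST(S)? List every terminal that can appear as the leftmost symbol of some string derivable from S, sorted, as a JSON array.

FIRST sets, iterate to fixpoint:
pass 1:
  A via A→b B: +{b}
  A via A→c: +{c}
  B via B→a d: +{a}
  S via S→A c: +{b,c}
  S via S→a S: +{a}
  S via S→d: +{d}
  FIRST[S]={a,b,c,d}  FIRST[A]={b,c}  FIRST[B]={a}
pass 2: done
  FIRST[S]={a,b,c,d}  FIRST[A]={b,c}  FIRST[B]={a}

FIRST(S) = ["a", "b", "c", "d"]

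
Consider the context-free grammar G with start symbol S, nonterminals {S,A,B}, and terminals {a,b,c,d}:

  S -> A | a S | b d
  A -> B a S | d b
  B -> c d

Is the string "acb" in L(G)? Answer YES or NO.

Convert to CNF:
  S -> B X5 | T0 S | T1 T2 | T2 T1
  A -> B X4 | T1 T2
  B -> T3 T1
  T0 -> a
  T1 -> d
  T2 -> b
  T3 -> c
  X4 -> T0 S
  X5 -> T0 S

Fill CYK table bottom-up:
  T[0,0] 'a' = {T0}  orig:{}
  T[1,1] 'c' = {T3}  orig:{}
  T[2,2] 'b' = {T2}  orig:{}
  T[0,1] 'ac' = ∅
  T[1,2] 'cb' = ∅
  T[0,2] 'acb' = ∅

S ∉ T[0,2] ⇒ NO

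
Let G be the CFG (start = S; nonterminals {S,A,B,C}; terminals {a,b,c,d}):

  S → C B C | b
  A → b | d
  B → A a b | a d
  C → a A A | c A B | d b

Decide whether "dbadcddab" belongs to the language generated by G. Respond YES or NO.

Convert to CNF:
  S -> C X7 | b
  A -> b | d
  B -> A X4 | T0 T2
  C -> T0 X5 | T2 T1 | T3 X6
  T0 -> a
  T1 -> b
  T2 -> d
  T3 -> c
  X4 -> T0 T1
  X5 -> A A
  X6 -> A B
  X7 -> B C

CYK fill:
  [0..0]={A,T2}  "d"  orig:{A}
  [1..1]={A,S,T1}  "b"  orig:{A,S}
  [2..2]={T0}  "a"  orig:{}
  [3..3]={A,T2}  "d"  orig:{A}
  [4..4]={T3}  "c"  orig:{}
  [5..5]={A,T2}  "d"  orig:{A}
  [6..6]={A,T2}  "d"  orig:{A}
  [7..7]={T0}  "a"  orig:{}
  [8..8]={A,S,T1}  "b"  orig:{A,S}
  [0..1]={C,X5}  "db"  orig:{C}
  [1..2]=∅  "ba"
  [2..3]={B}  "ad"
  [3..4]=∅  "dc"
  [4..5]=∅  "cd"
  [5..6]={X5}  "dd"  orig:{}
  [6..7]=∅  "da"
  [7..8]={X4}  "ab"  orig:{}
  [0..2]=∅  "dba"
  [1..3]={X6}  "bad"  orig:{}
  [2..4]=∅  "adc"
  [3..5]=∅  "dcd"
  [4..6]=∅  "cdd"
  [5..7]=∅  "dda"
  [6..8]={B}  "dab"
  [0..3]=∅  "dbad"
  [1..4]=∅  "badc"
  [2..5]=∅  "adcd"
  [3..6]=∅  "dcdd"
  [4..7]=∅  "cdda"
  [5..8]={X6}  "ddab"  orig:{}
  [0..4]=∅  "dbadc"
  [1..5]=∅  "badcd"
  [2..6]=∅  "adcdd"
  [3..7]=∅  "dcdda"
  [4..8]={C}  "cddab"
  [0..5]=∅  "dbadcd"
  [1..6]=∅  "badcdd"
  [2..7]=∅  "adcdda"
  [3..8]=∅  "dcddab"
  [0..6]=∅  "dbadcdd"
  [1..7]=∅  "badcdda"
  [2..8]={X7}  "adcddab"  orig:{}
  [0..7]=∅  "dbadcdda"
  [1..8]=∅  "badcddab"
  [0..8]={S}  "dbadcddab"

S ∈ T[0,8] ⇒ YES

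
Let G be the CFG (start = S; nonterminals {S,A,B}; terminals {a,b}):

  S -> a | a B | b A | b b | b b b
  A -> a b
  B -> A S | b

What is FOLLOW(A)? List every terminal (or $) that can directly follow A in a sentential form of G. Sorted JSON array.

FIRST iteration:
pass 1:
  A via A→a b: +{a}
  B via B→A S: +{a}
  B via B→b: +{b}
  S via S→a: +{a}
  S via S→b A: +{b}
  FIRST(S)={a,b}  FIRST(A)={a}  FIRST(B)={a,b}
pass 2: (stable)
  FIRST(S)={a,b}  FIRST(A)={a}  FIRST(B)={a,b}

FOLLOW iteration:
initialize: $ ∈ FOLLOW(S)
iter 1:
  B→A S: FOLLOW(A) ⊇ FIRST(S) = {a,b}; new: +{a,b}
  S→a B: FOLLOW(B) ⊇ FOLLOW(S) ⊇ {$}; new: +{$}
  S→b A: FOLLOW(A) ⊇ FOLLOW(S) ⊇ {$}; new: +{$}
  S: {$}  A: {$,a,b}  B: {$}
iter 2: done
  S: {$}  A: {$,a,b}  B: {$}

FOLLOW(A) = ["$", "a", "b"]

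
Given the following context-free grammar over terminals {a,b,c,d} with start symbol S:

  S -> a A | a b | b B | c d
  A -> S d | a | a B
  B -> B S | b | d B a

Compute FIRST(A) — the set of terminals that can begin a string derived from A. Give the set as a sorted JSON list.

FIRST iteration:
pass 1:
  A via A→a: +{a}
  B via B→b: +{b}
  B via B→d B a: +{d}
  S via S→a A: +{a}
  S via S→b B: +{b}
  S via S→c d: +{c}
  FIRST[S]={a,b,c}  FIRST[A]={a}  FIRST[B]={b,d}
pass 2:
  A via A→S d: +{b,c}
  FIRST[S]={a,b,c}  FIRST[A]={a,b,c}  FIRST[B]={b,d}
pass 3: (no change)
  FIRST[S]={a,b,c}  FIRST[A]={a,b,c}  FIRST[B]={b,d}

FIRST(A) = ["a", "b", "c"]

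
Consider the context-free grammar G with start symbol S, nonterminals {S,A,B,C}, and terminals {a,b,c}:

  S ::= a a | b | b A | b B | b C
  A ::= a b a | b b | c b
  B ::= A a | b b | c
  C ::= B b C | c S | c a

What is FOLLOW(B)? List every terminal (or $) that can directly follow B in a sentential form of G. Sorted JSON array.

FIRST iteration:
iter 1:
  A via A→a b a: +{a}
  A via A→b b: +{b}
  A via A→c b: +{c}
  B via B→A a: +{a,b,c}
  C via C→B b C: +{a,b,c}
  S via S→a a: +{a}
  S via S→b: +{b}
  S: {a,b}  A: {a,b,c}  B: {a,b,c}  C: {a,b,c}
iter 2: done
  S: {a,b}  A: {a,b,c}  B: {a,b,c}  C: {a,b,c}

FOLLOW iteration:
seed FOLLOW(S) with $
[1]
  B→A a: FOLLOW(A) ⊇ FIRST(a) = {a}; new: +{a}
  C→B b C: FOLLOW(B) ⊇ FIRST(b) = {b}; new: +{b}
  S→b A: FOLLOW(A) ⊇ FOLLOW(S) ⊇ {$}; new: +{$}
  S→b B: FOLLOW(B) ⊇ FOLLOW(S) ⊇ {$}; new: +{$}
  S→b C: FOLLOW(C) ⊇ FOLLOW(S) ⊇ {$}; new: +{$}
  S: {$}  A: {$,a}  B: {$,b}  C: {$}
[2] (no change)
  S: {$}  A: {$,a}  B: {$,b}  C: {$}

FOLLOW(B) = ["$", "b"]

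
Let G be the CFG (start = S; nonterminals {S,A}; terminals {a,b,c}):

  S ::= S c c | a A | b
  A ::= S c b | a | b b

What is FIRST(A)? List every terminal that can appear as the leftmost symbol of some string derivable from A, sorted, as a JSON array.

FIRST iteration:
pass 1:
  A via A→a: +{a}
  A via A→b b: +{b}
  S via S→a A: +{a}
  S via S→b: +{b}
  FIRST[S]={a,b}  FIRST[A]={a,b}
pass 2: (no change)
  FIRST[S]={a,b}  FIRST[A]={a,b}

FIRST(A) = ["a", "b"]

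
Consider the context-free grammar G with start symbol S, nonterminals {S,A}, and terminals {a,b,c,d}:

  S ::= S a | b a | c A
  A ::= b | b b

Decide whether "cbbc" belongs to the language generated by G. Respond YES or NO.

Convert to CNF:
  S -> S T1 | T0 T1 | T2 A
  A -> T0 T0 | b
  T0 -> b
  T1 -> a
  T2 -> c

CYK table (by increasing span):
  [0..0]={T2}  "c"  orig:{}
  [1..1]={A,T0}  "b"  orig:{A}
  [2..2]={A,T0}  "b"  orig:{A}
  [3..3]={T2}  "c"  orig:{}
  [0..1]={S}  "cb"
  [1..2]={A}  "bb"
  [2..3]=∅  "bc"
  [0..2]={S}  "cbb"
  [1..3]=∅  "bbc"
  [0..3]=∅  "cbbc"

S ∉ T[0,3] ⇒ NO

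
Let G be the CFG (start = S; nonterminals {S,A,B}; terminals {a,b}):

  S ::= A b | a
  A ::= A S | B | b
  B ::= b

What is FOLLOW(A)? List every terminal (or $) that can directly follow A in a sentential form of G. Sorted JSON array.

Compute FIRST by fixpoint:
round 1:
  A via A→b: +{b}
  B via B→b: +{b}
  S via S→A b: +{b}
  S via S→a: +{a}
  S: {a,b}  A: {b}  B: {b}
round 2: (stable)
  S: {a,b}  A: {b}  B: {b}

FOLLOW sets:
FOLLOW(S) := {$}
pass 1:
  A→A S: FOLLOW(A) ⊇ FIRST(S) = {a,b}; new: +{a,b}
  A→A S: FOLLOW(S) ⊇ FOLLOW(A) ⊇ {a,b}; new: +{a,b}
  A→B: FOLLOW(B) ⊇ FOLLOW(A) ⊇ {a,b}; new: +{a,b}
  FOLLOW[S]={$,a,b}  FOLLOW[A]={a,b}  FOLLOW[B]={a,b}
pass 2: — fixpoint
  FOLLOW[S]={$,a,b}  FOLLOW[A]={a,b}  FOLLOW[B]={a,b}

FOLLOW(A) = ["a", "b"]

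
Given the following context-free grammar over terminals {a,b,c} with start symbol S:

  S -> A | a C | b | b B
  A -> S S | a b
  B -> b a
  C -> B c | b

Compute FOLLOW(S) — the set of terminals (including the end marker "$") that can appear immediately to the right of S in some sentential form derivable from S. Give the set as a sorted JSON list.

FIRST sets, iterate to fixpoint:
[1]
  A via A→a b: +{a}
  B via B→b a: +{b}
  C via C→B c: +{b}
  S via S→A: +{a}
  S via S→b: +{b}
  FIRST[S]={a,b}  FIRST[A]={a}  FIRST[B]={b}  FIRST[C]={b}
[2]
  A via A→S S: +{b}
  FIRST[S]={a,b}  FIRST[A]={a,b}  FIRST[B]={b}  FIRST[C]={b}
[3] — fixpoint
  FIRST[S]={a,b}  FIRST[A]={a,b}  FIRST[B]={b}  FIRST[C]={b}

FOLLOW sets:
seed FOLLOW(S) with $
round 1:
  A→S S: FOLLOW(S) ⊇ FIRST(S) = {a,b}; new: +{a,b}
  C→B c: FOLLOW(B) ⊇ FIRST(c) = {c}; new: +{c}
  S→A: FOLLOW(A) ⊇ FOLLOW(S) ⊇ {$,a,b}; new: +{$,a,b}
  S→a C: FOLLOW(C) ⊇ FOLLOW(S) ⊇ {$,a,b}; new: +{$,a,b}
  S→b B: FOLLOW(B) ⊇ FOLLOW(S) ⊇ {$,a,b}; new: +{$,a,b}
  FOLLOW[S]={$,a,b}  FOLLOW[A]={$,a,b}  FOLLOW[B]={$,a,b,c}  FOLLOW[C]={$,a,b}
round 2: — fixpoint
  FOLLOW[S]={$,a,b}  FOLLOW[A]={$,a,b}  FOLLOW[B]={$,a,b,c}  FOLLOW[C]={$,a,b}

FOLLOW(S) = ["$", "a", "b"]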